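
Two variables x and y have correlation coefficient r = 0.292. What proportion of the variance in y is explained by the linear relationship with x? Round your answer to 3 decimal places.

r² = (0.292)² = 0.085

0.085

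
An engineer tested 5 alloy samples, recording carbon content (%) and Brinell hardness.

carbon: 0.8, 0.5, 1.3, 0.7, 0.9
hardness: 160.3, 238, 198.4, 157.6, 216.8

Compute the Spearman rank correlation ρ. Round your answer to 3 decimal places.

-0.100

Rank carbon: 3, 1, 5, 2, 4
Rank hardness: 2, 5, 3, 1, 4
d = rank(carbon) − rank(hardness): 1, -4, 2, 1, 0; Σd² = 22
ρ = 1 − 6Σd² / [n(n²−1)] = 1 − 6×22 / (5×24) = 1 − 132/120 ≈ -0.100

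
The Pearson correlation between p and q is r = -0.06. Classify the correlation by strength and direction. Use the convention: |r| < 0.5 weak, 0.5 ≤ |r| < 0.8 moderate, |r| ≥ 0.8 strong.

weak negative

r = -0.06 < 0 so the relationship is negative.
|r| = 0.06, which falls in the weak range.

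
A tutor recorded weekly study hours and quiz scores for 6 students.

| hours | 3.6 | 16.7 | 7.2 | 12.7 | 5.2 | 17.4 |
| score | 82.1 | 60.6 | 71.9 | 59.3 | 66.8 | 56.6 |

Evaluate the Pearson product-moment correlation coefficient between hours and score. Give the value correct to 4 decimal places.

-0.8704

n = 6, Σx = 62.8, Σy = 397.3, Σx² = 834.78, Σy² = 26764.67, Σxy = 3910.57
nΣxy − ΣxΣy = 23463.42 − 24950.44 = -1487.02
nΣx² − (Σx)² = 5008.68 − 3943.84 = 1064.84; nΣy² − (Σy)² = 160588.02 − 157847.29 = 2740.73
r = -1487.02 / √(1064.84 × 2740.73) = -1487.02 / 1708.3439 ≈ -0.8704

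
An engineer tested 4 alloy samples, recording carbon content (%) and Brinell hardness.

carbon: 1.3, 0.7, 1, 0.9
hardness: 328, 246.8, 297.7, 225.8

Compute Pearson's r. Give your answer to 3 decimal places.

n = 4, Σx = 3.9, Σy = 1098.3, Σx² = 3.99, Σy² = 308105.17, Σxy = 1100.08
nΣxy − ΣxΣy = 4400.32 − 4283.37 = 116.95
nΣx² − (Σx)² = 15.96 − 15.21 = 0.75; nΣy² − (Σy)² = 1232420.68 − 1206262.89 = 26157.79
r = 116.95 / √(0.75 × 26157.79) = 116.95 / 140.0655 ≈ 0.835

0.835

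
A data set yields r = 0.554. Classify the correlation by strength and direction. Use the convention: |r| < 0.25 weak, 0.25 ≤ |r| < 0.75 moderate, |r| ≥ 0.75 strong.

moderate positive

r = 0.554 > 0 so the relationship is positive.
|r| = 0.554, which falls in the moderate range.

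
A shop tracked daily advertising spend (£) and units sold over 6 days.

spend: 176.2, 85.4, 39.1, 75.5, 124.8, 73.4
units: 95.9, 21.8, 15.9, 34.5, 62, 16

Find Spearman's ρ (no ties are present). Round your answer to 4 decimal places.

0.9429

Rank spend: 6, 4, 1, 3, 5, 2
Rank units: 6, 3, 1, 4, 5, 2
d = rank(spend) − rank(units): 0, 1, 0, -1, 0, 0; Σd² = 2
ρ = 1 − 6Σd² / [n(n²−1)] = 1 − 6×2 / (6×35) = 1 − 12/210 ≈ 0.9429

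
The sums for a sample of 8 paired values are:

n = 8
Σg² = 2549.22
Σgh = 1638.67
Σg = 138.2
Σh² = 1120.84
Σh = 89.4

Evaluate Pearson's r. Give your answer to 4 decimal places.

0.6716

r = (nΣgh − ΣgΣh) / √[(nΣg² − (Σg)²)(nΣh² − (Σh)²)]
Numerator: 8×1638.67 − 138.2×89.4 = 754.28
Denominator: √[(20393.76 − 19099.24)(8966.72 − 7992.36)] = √[1294.52 × 974.36] = 1123.0888
r = 754.28 / 1123.0888 ≈ 0.6716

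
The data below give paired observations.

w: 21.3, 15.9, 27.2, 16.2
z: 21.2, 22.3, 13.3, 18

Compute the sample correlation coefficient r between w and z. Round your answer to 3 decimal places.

-0.742

n = 4, Σw = 80.6, Σz = 74.8, Σw² = 1708.78, Σz² = 1447.62, Σwz = 1459.49
nΣwz − ΣwΣz = 5837.96 − 6028.88 = -190.92
nΣw² − (Σw)² = 6835.12 − 6496.36 = 338.76; nΣz² − (Σz)² = 5790.48 − 5595.04 = 195.44
r = -190.92 / √(338.76 × 195.44) = -190.92 / 257.3077 ≈ -0.742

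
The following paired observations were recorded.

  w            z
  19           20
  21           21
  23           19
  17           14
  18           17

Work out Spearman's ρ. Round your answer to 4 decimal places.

Rank w: 3, 4, 5, 1, 2
Rank z: 4, 5, 3, 1, 2
d = rank(w) − rank(z): -1, -1, 2, 0, 0; Σd² = 6
ρ = 1 − 6Σd² / [n(n²−1)] = 1 − 6×6 / (5×24) = 1 − 36/120 ≈ 0.7000

0.7000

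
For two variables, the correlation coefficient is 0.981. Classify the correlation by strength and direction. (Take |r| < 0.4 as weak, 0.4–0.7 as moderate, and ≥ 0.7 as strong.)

r = 0.981 > 0 so the relationship is positive.
|r| = 0.981, which falls in the strong range.

strong positive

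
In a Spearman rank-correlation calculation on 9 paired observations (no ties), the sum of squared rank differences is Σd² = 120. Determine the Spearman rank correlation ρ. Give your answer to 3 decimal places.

ρ = 1 − 6Σd² / [n(n²−1)] = 1 − 6×120 / (9×80)
  = 1 − 720/720 = 1 − 1.0000 ≈ 0.000

0.000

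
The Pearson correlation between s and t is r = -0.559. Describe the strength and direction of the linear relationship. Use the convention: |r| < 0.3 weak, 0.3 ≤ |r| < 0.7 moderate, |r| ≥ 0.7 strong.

moderate negative

r = -0.559 < 0 so the relationship is negative.
|r| = 0.559, which falls in the moderate range.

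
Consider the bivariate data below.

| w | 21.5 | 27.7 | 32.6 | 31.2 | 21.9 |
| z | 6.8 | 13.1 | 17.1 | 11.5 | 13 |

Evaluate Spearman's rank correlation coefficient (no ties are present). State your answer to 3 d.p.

Rank w: 1, 3, 5, 4, 2
Rank z: 1, 4, 5, 2, 3
d = rank(w) − rank(z): 0, -1, 0, 2, -1; Σd² = 6
ρ = 1 − 6Σd² / [n(n²−1)] = 1 − 6×6 / (5×24) = 1 − 36/120 ≈ 0.700

0.700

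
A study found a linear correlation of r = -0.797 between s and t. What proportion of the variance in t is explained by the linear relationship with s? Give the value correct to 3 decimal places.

0.635

r² = (-0.797)² = 0.635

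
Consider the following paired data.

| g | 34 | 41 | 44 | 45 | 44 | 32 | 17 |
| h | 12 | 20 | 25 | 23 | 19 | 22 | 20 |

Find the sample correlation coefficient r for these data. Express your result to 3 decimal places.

0.264

n = 7, Σg = 257, Σh = 141, Σg² = 10047, Σh² = 2943, Σgh = 5243
nΣgh − ΣgΣh = 36701 − 36237 = 464
nΣg² − (Σg)² = 70329 − 66049 = 4280; nΣh² − (Σh)² = 20601 − 19881 = 720
r = 464 / √(4280 × 720) = 464 / 1755.4487 ≈ 0.264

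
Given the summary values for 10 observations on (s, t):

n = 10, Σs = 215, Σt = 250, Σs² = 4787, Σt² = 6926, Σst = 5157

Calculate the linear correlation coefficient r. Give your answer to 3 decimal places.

r = (nΣst − ΣsΣt) / √[(nΣs² − (Σs)²)(nΣt² − (Σt)²)]
Numerator: 10×5157 − 215×250 = -2180
Denominator: √[(47870 − 46225)(69260 − 62500)] = √[1645 × 6760] = 3334.6964
r = -2180 / 3334.6964 ≈ -0.654

-0.654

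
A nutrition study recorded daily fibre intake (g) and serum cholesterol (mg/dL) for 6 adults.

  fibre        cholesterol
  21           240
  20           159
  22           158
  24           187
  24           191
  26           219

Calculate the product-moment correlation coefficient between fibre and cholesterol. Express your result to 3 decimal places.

n = 6, Σx = 137, Σy = 1154, Σx² = 3153, Σy² = 227256, Σxy = 26462
nΣxy − ΣxΣy = 158772 − 158098 = 674
nΣx² − (Σx)² = 18918 − 18769 = 149; nΣy² − (Σy)² = 1363536 − 1331716 = 31820
r = 674 / √(149 × 31820) = 674 / 2177.4251 ≈ 0.310

0.310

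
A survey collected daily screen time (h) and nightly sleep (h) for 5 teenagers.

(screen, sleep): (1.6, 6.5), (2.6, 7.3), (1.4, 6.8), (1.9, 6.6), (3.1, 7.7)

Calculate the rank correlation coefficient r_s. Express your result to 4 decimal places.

0.7000

Rank screen: 2, 4, 1, 3, 5
Rank sleep: 1, 4, 3, 2, 5
d = rank(screen) − rank(sleep): 1, 0, -2, 1, 0; Σd² = 6
ρ = 1 − 6Σd² / [n(n²−1)] = 1 − 6×6 / (5×24) = 1 − 36/120 ≈ 0.7000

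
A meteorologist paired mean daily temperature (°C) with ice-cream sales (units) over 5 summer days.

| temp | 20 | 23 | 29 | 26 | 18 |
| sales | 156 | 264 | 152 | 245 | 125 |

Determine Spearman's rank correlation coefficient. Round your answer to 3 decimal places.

Rank temp: 2, 3, 5, 4, 1
Rank sales: 3, 5, 2, 4, 1
d = rank(temp) − rank(sales): -1, -2, 3, 0, 0; Σd² = 14
ρ = 1 − 6Σd² / [n(n²−1)] = 1 − 6×14 / (5×24) = 1 − 84/120 ≈ 0.300

0.300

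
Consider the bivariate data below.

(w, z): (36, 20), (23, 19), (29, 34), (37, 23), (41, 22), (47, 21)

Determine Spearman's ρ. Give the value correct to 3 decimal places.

0.200

Rank w: 3, 1, 2, 4, 5, 6
Rank z: 2, 1, 6, 5, 4, 3
d = rank(w) − rank(z): 1, 0, -4, -1, 1, 3; Σd² = 28
ρ = 1 − 6Σd² / [n(n²−1)] = 1 − 6×28 / (6×35) = 1 − 168/210 ≈ 0.200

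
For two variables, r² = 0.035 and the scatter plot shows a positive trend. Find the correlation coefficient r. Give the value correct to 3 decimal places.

0.187

|r| = √0.035 = 0.187
The association is positive, so r = 0.187.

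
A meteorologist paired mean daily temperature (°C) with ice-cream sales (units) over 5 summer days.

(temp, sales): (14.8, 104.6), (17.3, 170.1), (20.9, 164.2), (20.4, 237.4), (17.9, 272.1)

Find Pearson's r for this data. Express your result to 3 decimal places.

n = 5, Σx = 91.3, Σy = 948.4, Σx² = 1691.71, Σy² = 197233.98, Σxy = 17636.14
nΣxy − ΣxΣy = 88180.7 − 86588.92 = 1591.78
nΣx² − (Σx)² = 8458.55 − 8335.69 = 122.86; nΣy² − (Σy)² = 986169.9 − 899462.56 = 86707.34
r = 1591.78 / √(122.86 × 86707.34) = 1591.78 / 3263.8725 ≈ 0.488

0.488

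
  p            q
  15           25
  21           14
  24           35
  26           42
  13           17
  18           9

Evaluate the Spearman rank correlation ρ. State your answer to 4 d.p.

0.5429

Rank p: 2, 4, 5, 6, 1, 3
Rank q: 4, 2, 5, 6, 3, 1
d = rank(p) − rank(q): -2, 2, 0, 0, -2, 2; Σd² = 16
ρ = 1 − 6Σd² / [n(n²−1)] = 1 − 6×16 / (6×35) = 1 − 96/210 ≈ 0.5429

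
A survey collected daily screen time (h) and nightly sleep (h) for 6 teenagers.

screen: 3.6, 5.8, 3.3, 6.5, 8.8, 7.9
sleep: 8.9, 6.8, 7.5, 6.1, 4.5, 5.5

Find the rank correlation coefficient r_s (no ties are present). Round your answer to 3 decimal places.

Rank screen: 2, 3, 1, 4, 6, 5
Rank sleep: 6, 4, 5, 3, 1, 2
d = rank(screen) − rank(sleep): -4, -1, -4, 1, 5, 3; Σd² = 68
ρ = 1 − 6Σd² / [n(n²−1)] = 1 − 6×68 / (6×35) = 1 − 408/210 ≈ -0.943

-0.943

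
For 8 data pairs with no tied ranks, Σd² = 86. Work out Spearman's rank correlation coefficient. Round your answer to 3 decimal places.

-0.024

ρ = 1 − 6Σd² / [n(n²−1)] = 1 − 6×86 / (8×63)
  = 1 − 516/504 = 1 − 1.0238 ≈ -0.024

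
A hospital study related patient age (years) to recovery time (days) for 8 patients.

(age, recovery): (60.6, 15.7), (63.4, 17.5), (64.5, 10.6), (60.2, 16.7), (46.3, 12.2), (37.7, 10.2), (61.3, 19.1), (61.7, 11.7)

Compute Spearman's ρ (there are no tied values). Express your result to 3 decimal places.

0.190

Rank age: 4, 7, 8, 3, 2, 1, 5, 6
Rank recovery: 5, 7, 2, 6, 4, 1, 8, 3
d = rank(age) − rank(recovery): -1, 0, 6, -3, -2, 0, -3, 3; Σd² = 68
ρ = 1 − 6Σd² / [n(n²−1)] = 1 − 6×68 / (8×63) = 1 − 408/504 ≈ 0.190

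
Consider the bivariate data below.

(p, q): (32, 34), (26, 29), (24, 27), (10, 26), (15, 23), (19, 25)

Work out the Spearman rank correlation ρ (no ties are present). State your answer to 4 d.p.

Rank p: 6, 5, 4, 1, 2, 3
Rank q: 6, 5, 4, 3, 1, 2
d = rank(p) − rank(q): 0, 0, 0, -2, 1, 1; Σd² = 6
ρ = 1 − 6Σd² / [n(n²−1)] = 1 − 6×6 / (6×35) = 1 − 36/210 ≈ 0.8286

0.8286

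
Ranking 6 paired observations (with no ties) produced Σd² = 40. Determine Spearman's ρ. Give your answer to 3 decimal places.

ρ = 1 − 6Σd² / [n(n²−1)] = 1 − 6×40 / (6×35)
  = 1 − 240/210 = 1 − 1.1429 ≈ -0.143

-0.143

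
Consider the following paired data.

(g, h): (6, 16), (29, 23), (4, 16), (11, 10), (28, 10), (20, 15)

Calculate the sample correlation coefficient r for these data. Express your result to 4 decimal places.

n = 6, Σg = 98, Σh = 90, Σg² = 2198, Σh² = 1466, Σgh = 1517
nΣgh − ΣgΣh = 9102 − 8820 = 282
nΣg² − (Σg)² = 13188 − 9604 = 3584; nΣh² − (Σh)² = 8796 − 8100 = 696
r = 282 / √(3584 × 696) = 282 / 1579.3872 ≈ 0.1786

0.1786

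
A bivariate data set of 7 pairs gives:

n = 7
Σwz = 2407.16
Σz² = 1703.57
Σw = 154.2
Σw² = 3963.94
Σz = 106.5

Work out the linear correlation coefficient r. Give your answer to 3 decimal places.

0.281

r = (nΣwz − ΣwΣz) / √[(nΣw² − (Σw)²)(nΣz² − (Σz)²)]
Numerator: 7×2407.16 − 154.2×106.5 = 427.82
Denominator: √[(27747.58 − 23777.64)(11924.99 − 11342.25)] = √[3969.94 × 582.74] = 1521.0006
r = 427.82 / 1521.0006 ≈ 0.281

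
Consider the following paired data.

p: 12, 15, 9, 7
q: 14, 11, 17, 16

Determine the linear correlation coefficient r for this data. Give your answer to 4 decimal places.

-0.9179

n = 4, Σp = 43, Σq = 58, Σp² = 499, Σq² = 862, Σpq = 598
nΣpq − ΣpΣq = 2392 − 2494 = -102
nΣp² − (Σp)² = 1996 − 1849 = 147; nΣq² − (Σq)² = 3448 − 3364 = 84
r = -102 / √(147 × 84) = -102 / 111.1216 ≈ -0.9179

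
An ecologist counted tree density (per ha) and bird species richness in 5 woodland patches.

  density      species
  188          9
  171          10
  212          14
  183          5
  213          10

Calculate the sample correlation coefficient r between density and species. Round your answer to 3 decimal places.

n = 5, Σx = 967, Σy = 48, Σx² = 188387, Σy² = 502, Σxy = 9415
nΣxy − ΣxΣy = 47075 − 46416 = 659
nΣx² − (Σx)² = 941935 − 935089 = 6846; nΣy² − (Σy)² = 2510 − 2304 = 206
r = 659 / √(6846 × 206) = 659 / 1187.5504 ≈ 0.555

0.555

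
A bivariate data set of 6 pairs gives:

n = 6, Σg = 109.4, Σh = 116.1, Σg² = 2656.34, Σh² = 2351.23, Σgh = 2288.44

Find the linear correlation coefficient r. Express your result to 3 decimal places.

0.652

r = (nΣgh − ΣgΣh) / √[(nΣg² − (Σg)²)(nΣh² − (Σh)²)]
Numerator: 6×2288.44 − 109.4×116.1 = 1029.3
Denominator: √[(15938.04 − 11968.36)(14107.38 − 13479.21)] = √[3969.68 × 628.17] = 1579.1244
r = 1029.3 / 1579.1244 ≈ 0.652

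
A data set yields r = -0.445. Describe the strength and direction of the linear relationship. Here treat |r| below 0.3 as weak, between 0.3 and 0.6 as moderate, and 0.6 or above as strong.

r = -0.445 < 0 so the relationship is negative.
|r| = 0.445, which falls in the moderate range.

moderate negative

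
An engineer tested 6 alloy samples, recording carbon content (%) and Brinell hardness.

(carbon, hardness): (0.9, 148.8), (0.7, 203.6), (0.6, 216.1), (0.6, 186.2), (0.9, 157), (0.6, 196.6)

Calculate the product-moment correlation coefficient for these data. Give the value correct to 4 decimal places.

n = 6, Σx = 4.3, Σy = 1108.3, Σx² = 3.19, Σy² = 208264.61, Σxy = 777.08
nΣxy − ΣxΣy = 4662.48 − 4765.69 = -103.21
nΣx² − (Σx)² = 19.14 − 18.49 = 0.65; nΣy² − (Σy)² = 1249587.66 − 1228328.89 = 21258.77
r = -103.21 / √(0.65 × 21258.77) = -103.21 / 117.5508 ≈ -0.8780

-0.8780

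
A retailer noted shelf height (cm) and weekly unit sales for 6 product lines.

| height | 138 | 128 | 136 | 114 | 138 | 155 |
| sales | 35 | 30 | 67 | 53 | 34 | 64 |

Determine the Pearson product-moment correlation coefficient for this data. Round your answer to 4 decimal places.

n = 6, Σx = 809, Σy = 283, Σx² = 109989, Σy² = 14675, Σxy = 38436
nΣxy − ΣxΣy = 230616 − 228947 = 1669
nΣx² − (Σx)² = 659934 − 654481 = 5453; nΣy² − (Σy)² = 88050 − 80089 = 7961
r = 1669 / √(5453 × 7961) = 1669 / 6588.7277 ≈ 0.2533

0.2533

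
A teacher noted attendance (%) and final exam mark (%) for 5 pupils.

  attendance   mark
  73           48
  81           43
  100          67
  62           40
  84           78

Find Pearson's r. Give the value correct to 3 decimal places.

0.688

n = 5, Σx = 400, Σy = 276, Σx² = 32790, Σy² = 16326, Σxy = 22719
nΣxy − ΣxΣy = 113595 − 110400 = 3195
nΣx² − (Σx)² = 163950 − 160000 = 3950; nΣy² − (Σy)² = 81630 − 76176 = 5454
r = 3195 / √(3950 × 5454) = 3195 / 4641.4761 ≈ 0.688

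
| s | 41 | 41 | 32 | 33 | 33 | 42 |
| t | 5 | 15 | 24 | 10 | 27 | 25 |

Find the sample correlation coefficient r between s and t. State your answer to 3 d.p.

-0.292

n = 6, Σs = 222, Σt = 106, Σs² = 8328, Σt² = 2280, Σst = 3859
nΣst − ΣsΣt = 23154 − 23532 = -378
nΣs² − (Σs)² = 49968 − 49284 = 684; nΣt² − (Σt)² = 13680 − 11236 = 2444
r = -378 / √(684 × 2444) = -378 / 1292.9408 ≈ -0.292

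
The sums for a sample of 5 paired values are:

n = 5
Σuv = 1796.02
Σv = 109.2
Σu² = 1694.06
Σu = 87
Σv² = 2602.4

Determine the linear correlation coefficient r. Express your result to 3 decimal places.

-0.526

r = (nΣuv − ΣuΣv) / √[(nΣu² − (Σu)²)(nΣv² − (Σv)²)]
Numerator: 5×1796.02 − 87×109.2 = -520.3
Denominator: √[(8470.3 − 7569)(13012 − 11924.64)] = √[901.3 × 1087.36] = 989.9685
r = -520.3 / 989.9685 ≈ -0.526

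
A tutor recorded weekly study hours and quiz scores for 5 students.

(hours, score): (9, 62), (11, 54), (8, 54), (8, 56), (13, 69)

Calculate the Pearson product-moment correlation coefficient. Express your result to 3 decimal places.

n = 5, Σx = 49, Σy = 295, Σx² = 499, Σy² = 17573, Σxy = 2929
nΣxy − ΣxΣy = 14645 − 14455 = 190
nΣx² − (Σx)² = 2495 − 2401 = 94; nΣy² − (Σy)² = 87865 − 87025 = 840
r = 190 / √(94 × 840) = 190 / 280.9982 ≈ 0.676

0.676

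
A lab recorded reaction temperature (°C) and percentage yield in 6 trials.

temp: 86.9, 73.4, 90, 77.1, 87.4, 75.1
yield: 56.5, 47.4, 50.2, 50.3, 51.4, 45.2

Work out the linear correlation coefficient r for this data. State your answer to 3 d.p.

0.685

n = 6, Σx = 489.9, Σy = 301, Σx² = 40262.35, Σy² = 15174.14, Σxy = 24672.02
nΣxy − ΣxΣy = 148032.12 − 147459.9 = 572.22
nΣx² − (Σx)² = 241574.1 − 240002.01 = 1572.09; nΣy² − (Σy)² = 91044.84 − 90601 = 443.84
r = 572.22 / √(1572.09 × 443.84) = 572.22 / 835.3182 ≈ 0.685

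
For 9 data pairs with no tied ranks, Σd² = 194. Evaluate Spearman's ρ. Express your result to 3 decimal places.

-0.617

ρ = 1 − 6Σd² / [n(n²−1)] = 1 − 6×194 / (9×80)
  = 1 − 1164/720 = 1 − 1.6167 ≈ -0.617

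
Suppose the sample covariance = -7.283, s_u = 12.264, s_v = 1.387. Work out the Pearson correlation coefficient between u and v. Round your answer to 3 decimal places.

r = Cov(u,v) / (s_u · s_v) = -7.283 / (12.264 × 1.387)
  = -7.283 / 17.0102 ≈ -0.428

-0.428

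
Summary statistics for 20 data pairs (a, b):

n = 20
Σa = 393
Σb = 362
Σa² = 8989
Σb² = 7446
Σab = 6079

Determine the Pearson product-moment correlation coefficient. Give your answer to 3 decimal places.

-0.972

r = (nΣab − ΣaΣb) / √[(nΣa² − (Σa)²)(nΣb² − (Σb)²)]
Numerator: 20×6079 − 393×362 = -20686
Denominator: √[(179780 − 154449)(148920 − 131044)] = √[25331 × 17876] = 21279.4961
r = -20686 / 21279.4961 ≈ -0.972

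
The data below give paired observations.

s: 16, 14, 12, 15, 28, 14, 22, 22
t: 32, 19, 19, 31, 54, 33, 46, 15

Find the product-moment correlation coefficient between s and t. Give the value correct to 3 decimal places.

n = 8, Σs = 143, Σt = 249, Σs² = 2769, Σt² = 9053, Σst = 4787
nΣst − ΣsΣt = 38296 − 35607 = 2689
nΣs² − (Σs)² = 22152 − 20449 = 1703; nΣt² − (Σt)² = 72424 − 62001 = 10423
r = 2689 / √(1703 × 10423) = 2689 / 4213.1187 ≈ 0.638

0.638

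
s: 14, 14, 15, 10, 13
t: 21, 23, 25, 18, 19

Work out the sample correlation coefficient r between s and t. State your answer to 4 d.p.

n = 5, Σs = 66, Σt = 106, Σs² = 886, Σt² = 2280, Σst = 1418
nΣst − ΣsΣt = 7090 − 6996 = 94
nΣs² − (Σs)² = 4430 − 4356 = 74; nΣt² − (Σt)² = 11400 − 11236 = 164
r = 94 / √(74 × 164) = 94 / 110.1635 ≈ 0.8533

0.8533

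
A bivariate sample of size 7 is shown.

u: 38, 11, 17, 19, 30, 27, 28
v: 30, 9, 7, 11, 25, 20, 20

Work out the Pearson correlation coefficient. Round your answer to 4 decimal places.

0.9583

n = 7, Σu = 170, Σv = 122, Σu² = 4628, Σv² = 2576, Σuv = 3417
nΣuv − ΣuΣv = 23919 − 20740 = 3179
nΣu² − (Σu)² = 32396 − 28900 = 3496; nΣv² − (Σv)² = 18032 − 14884 = 3148
r = 3179 / √(3496 × 3148) = 3179 / 3317.4400 ≈ 0.9583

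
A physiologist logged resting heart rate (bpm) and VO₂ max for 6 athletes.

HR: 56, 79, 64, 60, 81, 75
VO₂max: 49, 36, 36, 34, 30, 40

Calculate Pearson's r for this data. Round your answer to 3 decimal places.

-0.585

n = 6, Σx = 415, Σy = 225, Σx² = 29259, Σy² = 8649, Σxy = 15362
nΣxy − ΣxΣy = 92172 − 93375 = -1203
nΣx² − (Σx)² = 175554 − 172225 = 3329; nΣy² − (Σy)² = 51894 − 50625 = 1269
r = -1203 / √(3329 × 1269) = -1203 / 2055.3591 ≈ -0.585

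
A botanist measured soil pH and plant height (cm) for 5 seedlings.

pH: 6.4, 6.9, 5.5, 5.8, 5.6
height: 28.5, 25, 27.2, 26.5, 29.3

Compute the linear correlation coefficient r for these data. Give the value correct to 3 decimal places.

-0.544

n = 5, Σx = 30.2, Σy = 136.5, Σx² = 183.82, Σy² = 3737.83, Σxy = 822.28
nΣxy − ΣxΣy = 4111.4 − 4122.3 = -10.9
nΣx² − (Σx)² = 919.1 − 912.04 = 7.06; nΣy² − (Σy)² = 18689.15 − 18632.25 = 56.9
r = -10.9 / √(7.06 × 56.9) = -10.9 / 20.0428 ≈ -0.544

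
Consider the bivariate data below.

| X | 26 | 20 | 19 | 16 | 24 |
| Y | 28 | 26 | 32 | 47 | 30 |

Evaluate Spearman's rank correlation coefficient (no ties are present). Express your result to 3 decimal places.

-0.700

Rank X: 5, 3, 2, 1, 4
Rank Y: 2, 1, 4, 5, 3
d = rank(X) − rank(Y): 3, 2, -2, -4, 1; Σd² = 34
ρ = 1 − 6Σd² / [n(n²−1)] = 1 − 6×34 / (5×24) = 1 − 204/120 ≈ -0.700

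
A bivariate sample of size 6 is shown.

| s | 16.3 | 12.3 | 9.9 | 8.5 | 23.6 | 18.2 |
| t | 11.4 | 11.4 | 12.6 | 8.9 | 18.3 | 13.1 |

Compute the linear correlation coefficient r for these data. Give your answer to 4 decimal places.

0.8566

n = 6, Σs = 88.8, Σt = 75.7, Σs² = 1475.44, Σt² = 1004.39, Σst = 1196.73
nΣst − ΣsΣt = 7180.38 − 6722.16 = 458.22
nΣs² − (Σs)² = 8852.64 − 7885.44 = 967.2; nΣt² − (Σt)² = 6026.34 − 5730.49 = 295.85
r = 458.22 / √(967.2 × 295.85) = 458.22 / 534.9263 ≈ 0.8566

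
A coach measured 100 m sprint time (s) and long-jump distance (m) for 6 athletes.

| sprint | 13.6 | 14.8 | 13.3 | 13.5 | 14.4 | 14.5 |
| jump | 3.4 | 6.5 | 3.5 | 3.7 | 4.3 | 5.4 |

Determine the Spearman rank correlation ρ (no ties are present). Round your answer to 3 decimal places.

0.829

Rank sprint: 3, 6, 1, 2, 4, 5
Rank jump: 1, 6, 2, 3, 4, 5
d = rank(sprint) − rank(jump): 2, 0, -1, -1, 0, 0; Σd² = 6
ρ = 1 − 6Σd² / [n(n²−1)] = 1 − 6×6 / (6×35) = 1 − 36/210 ≈ 0.829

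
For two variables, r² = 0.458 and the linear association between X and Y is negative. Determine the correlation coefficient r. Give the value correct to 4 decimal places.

|r| = √0.458 = 0.6768
The association is negative, so r = −0.6768.

-0.6768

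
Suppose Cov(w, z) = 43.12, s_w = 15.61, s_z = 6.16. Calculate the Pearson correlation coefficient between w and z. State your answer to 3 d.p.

0.448

r = Cov(w,z) / (s_w · s_z) = 43.12 / (15.61 × 6.16)
  = 43.12 / 96.1576 ≈ 0.448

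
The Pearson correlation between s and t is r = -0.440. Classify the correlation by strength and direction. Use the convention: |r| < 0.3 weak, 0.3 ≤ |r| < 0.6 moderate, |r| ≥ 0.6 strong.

moderate negative

r = -0.440 < 0 so the relationship is negative.
|r| = 0.440, which falls in the moderate range.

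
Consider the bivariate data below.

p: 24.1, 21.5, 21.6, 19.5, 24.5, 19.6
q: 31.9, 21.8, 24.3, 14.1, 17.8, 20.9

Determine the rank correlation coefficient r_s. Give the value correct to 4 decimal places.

0.4286

Rank p: 5, 3, 4, 1, 6, 2
Rank q: 6, 4, 5, 1, 2, 3
d = rank(p) − rank(q): -1, -1, -1, 0, 4, -1; Σd² = 20
ρ = 1 − 6Σd² / [n(n²−1)] = 1 − 6×20 / (6×35) = 1 − 120/210 ≈ 0.4286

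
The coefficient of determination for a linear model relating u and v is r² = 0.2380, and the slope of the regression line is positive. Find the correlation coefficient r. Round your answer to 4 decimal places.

|r| = √0.2380 = 0.4879
The association is positive, so r = 0.4879.

0.4879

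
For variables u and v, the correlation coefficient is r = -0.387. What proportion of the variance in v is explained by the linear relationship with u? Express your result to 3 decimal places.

r² = (-0.387)² = 0.150

0.150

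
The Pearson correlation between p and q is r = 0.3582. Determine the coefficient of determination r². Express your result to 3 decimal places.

0.128

r² = (0.3582)² = 0.128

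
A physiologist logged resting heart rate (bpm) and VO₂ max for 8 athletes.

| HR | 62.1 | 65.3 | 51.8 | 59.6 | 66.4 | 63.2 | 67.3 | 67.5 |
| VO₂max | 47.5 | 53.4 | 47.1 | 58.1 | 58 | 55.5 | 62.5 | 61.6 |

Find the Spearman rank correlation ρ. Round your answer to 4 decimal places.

Rank HR: 3, 5, 1, 2, 6, 4, 7, 8
Rank VO₂max: 2, 3, 1, 6, 5, 4, 8, 7
d = rank(HR) − rank(VO₂max): 1, 2, 0, -4, 1, 0, -1, 1; Σd² = 24
ρ = 1 − 6Σd² / [n(n²−1)] = 1 − 6×24 / (8×63) = 1 − 144/504 ≈ 0.7143

0.7143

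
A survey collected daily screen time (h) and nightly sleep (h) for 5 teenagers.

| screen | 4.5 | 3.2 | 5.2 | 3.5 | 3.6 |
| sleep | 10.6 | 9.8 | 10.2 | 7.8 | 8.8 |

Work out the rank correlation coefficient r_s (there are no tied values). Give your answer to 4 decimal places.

0.6000

Rank screen: 4, 1, 5, 2, 3
Rank sleep: 5, 3, 4, 1, 2
d = rank(screen) − rank(sleep): -1, -2, 1, 1, 1; Σd² = 8
ρ = 1 − 6Σd² / [n(n²−1)] = 1 − 6×8 / (5×24) = 1 − 48/120 ≈ 0.6000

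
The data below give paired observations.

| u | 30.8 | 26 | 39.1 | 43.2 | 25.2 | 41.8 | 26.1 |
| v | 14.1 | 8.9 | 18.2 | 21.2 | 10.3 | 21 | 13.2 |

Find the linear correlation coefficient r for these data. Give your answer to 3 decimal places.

n = 7, Σu = 232.2, Σv = 106.9, Σu² = 8083.18, Σv² = 1780.03, Σuv = 3775.02
nΣuv − ΣuΣv = 26425.14 − 24822.18 = 1602.96
nΣu² − (Σu)² = 56582.26 − 53916.84 = 2665.42; nΣv² − (Σv)² = 12460.21 − 11427.61 = 1032.6
r = 1602.96 / √(2665.42 × 1032.6) = 1602.96 / 1659.0096 ≈ 0.966

0.966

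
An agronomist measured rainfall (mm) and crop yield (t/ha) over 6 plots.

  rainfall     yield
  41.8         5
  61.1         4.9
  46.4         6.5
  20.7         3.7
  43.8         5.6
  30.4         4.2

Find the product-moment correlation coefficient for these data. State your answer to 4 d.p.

0.6164

n = 6, Σx = 244.2, Σy = 29.9, Σx² = 10904.5, Σy² = 153.95, Σxy = 1259.54
nΣxy − ΣxΣy = 7557.24 − 7301.58 = 255.66
nΣx² − (Σx)² = 65427 − 59633.64 = 5793.36; nΣy² − (Σy)² = 923.7 − 894.01 = 29.69
r = 255.66 / √(5793.36 × 29.69) = 255.66 / 414.7347 ≈ 0.6164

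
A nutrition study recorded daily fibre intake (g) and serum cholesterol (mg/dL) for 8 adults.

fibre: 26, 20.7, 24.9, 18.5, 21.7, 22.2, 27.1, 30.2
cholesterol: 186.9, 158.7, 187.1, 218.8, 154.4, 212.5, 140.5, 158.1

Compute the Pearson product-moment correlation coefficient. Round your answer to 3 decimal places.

-0.499

n = 8, Σx = 191.3, Σy = 1417, Σx² = 4676.93, Σy² = 256728.62, Σxy = 33501.23
nΣxy − ΣxΣy = 268009.84 − 271072.1 = -3062.26
nΣx² − (Σx)² = 37415.44 − 36595.69 = 819.75; nΣy² − (Σy)² = 2053828.96 − 2007889 = 45939.96
r = -3062.26 / √(819.75 × 45939.96) = -3062.26 / 6136.7159 ≈ -0.499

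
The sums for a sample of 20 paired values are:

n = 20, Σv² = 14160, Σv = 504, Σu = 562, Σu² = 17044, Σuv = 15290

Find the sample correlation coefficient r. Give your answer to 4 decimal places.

0.8343

r = (nΣuv − ΣuΣv) / √[(nΣu² − (Σu)²)(nΣv² − (Σv)²)]
Numerator: 20×15290 − 562×504 = 22552
Denominator: √[(340880 − 315844)(283200 − 254016)] = √[25036 × 29184] = 27030.5498
r = 22552 / 27030.5498 ≈ 0.8343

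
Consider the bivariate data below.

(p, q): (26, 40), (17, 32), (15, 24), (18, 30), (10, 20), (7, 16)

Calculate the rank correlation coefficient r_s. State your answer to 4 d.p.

0.9429

Rank p: 6, 4, 3, 5, 2, 1
Rank q: 6, 5, 3, 4, 2, 1
d = rank(p) − rank(q): 0, -1, 0, 1, 0, 0; Σd² = 2
ρ = 1 − 6Σd² / [n(n²−1)] = 1 − 6×2 / (6×35) = 1 − 12/210 ≈ 0.9429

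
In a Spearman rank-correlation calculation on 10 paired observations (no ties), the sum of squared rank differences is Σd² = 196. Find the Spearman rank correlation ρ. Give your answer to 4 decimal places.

-0.1879

ρ = 1 − 6Σd² / [n(n²−1)] = 1 − 6×196 / (10×99)
  = 1 − 1176/990 = 1 − 1.18788 ≈ -0.1879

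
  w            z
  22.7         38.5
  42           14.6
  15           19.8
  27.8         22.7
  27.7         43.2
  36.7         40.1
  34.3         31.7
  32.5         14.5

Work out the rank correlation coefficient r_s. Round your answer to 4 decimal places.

Rank w: 2, 8, 1, 4, 3, 7, 6, 5
Rank z: 6, 2, 3, 4, 8, 7, 5, 1
d = rank(w) − rank(z): -4, 6, -2, 0, -5, 0, 1, 4; Σd² = 98
ρ = 1 − 6Σd² / [n(n²−1)] = 1 − 6×98 / (8×63) = 1 − 588/504 ≈ -0.1667

-0.1667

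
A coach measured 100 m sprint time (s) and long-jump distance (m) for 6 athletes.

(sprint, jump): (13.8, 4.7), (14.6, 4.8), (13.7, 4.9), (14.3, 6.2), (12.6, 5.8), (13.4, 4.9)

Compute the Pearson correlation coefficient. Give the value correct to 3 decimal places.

n = 6, Σx = 82.4, Σy = 31.3, Σx² = 1134.1, Σy² = 165.23, Σxy = 429.47
nΣxy − ΣxΣy = 2576.82 − 2579.12 = -2.3
nΣx² − (Σx)² = 6804.6 − 6789.76 = 14.84; nΣy² − (Σy)² = 991.38 − 979.69 = 11.69
r = -2.3 / √(14.84 × 11.69) = -2.3 / 13.1712 ≈ -0.175

-0.175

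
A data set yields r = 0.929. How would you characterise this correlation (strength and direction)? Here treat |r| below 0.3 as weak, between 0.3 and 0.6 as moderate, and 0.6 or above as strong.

r = 0.929 > 0 so the relationship is positive.
|r| = 0.929, which falls in the strong range.

strong positive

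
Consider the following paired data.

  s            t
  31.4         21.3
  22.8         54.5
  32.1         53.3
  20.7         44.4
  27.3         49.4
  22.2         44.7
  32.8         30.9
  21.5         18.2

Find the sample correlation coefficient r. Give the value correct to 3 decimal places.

n = 8, Σs = 210.8, Σt = 316.7, Σs² = 5740.92, Σt² = 13960.69, Σst = 8287.21
nΣst − ΣsΣt = 66297.68 − 66760.36 = -462.68
nΣs² − (Σs)² = 45927.36 − 44436.64 = 1490.72; nΣt² − (Σt)² = 111685.52 − 100298.89 = 11386.63
r = -462.68 / √(1490.72 × 11386.63) = -462.68 / 4119.9851 ≈ -0.112

-0.112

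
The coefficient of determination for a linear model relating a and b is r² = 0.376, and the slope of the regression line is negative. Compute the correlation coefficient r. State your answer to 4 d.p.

-0.6132

|r| = √0.376 = 0.6132
The association is negative, so r = −0.6132.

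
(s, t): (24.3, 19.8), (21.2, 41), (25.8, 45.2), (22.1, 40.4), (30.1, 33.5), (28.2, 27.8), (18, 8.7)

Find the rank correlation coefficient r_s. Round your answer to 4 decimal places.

0.1786

Rank s: 4, 2, 5, 3, 7, 6, 1
Rank t: 2, 6, 7, 5, 4, 3, 1
d = rank(s) − rank(t): 2, -4, -2, -2, 3, 3, 0; Σd² = 46
ρ = 1 − 6Σd² / [n(n²−1)] = 1 − 6×46 / (7×48) = 1 − 276/336 ≈ 0.1786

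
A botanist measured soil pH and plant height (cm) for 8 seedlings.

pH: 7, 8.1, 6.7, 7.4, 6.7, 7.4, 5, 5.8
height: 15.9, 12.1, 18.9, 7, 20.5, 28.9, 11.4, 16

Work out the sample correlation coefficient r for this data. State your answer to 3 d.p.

0.107

n = 8, Σx = 54.1, Σy = 130.7, Σx² = 372.55, Σy² = 2446.85, Σxy = 888.75
nΣxy − ΣxΣy = 7110 − 7070.87 = 39.13
nΣx² − (Σx)² = 2980.4 − 2926.81 = 53.59; nΣy² − (Σy)² = 19574.8 − 17082.49 = 2492.31
r = 39.13 / √(53.59 × 2492.31) = 39.13 / 365.4626 ≈ 0.107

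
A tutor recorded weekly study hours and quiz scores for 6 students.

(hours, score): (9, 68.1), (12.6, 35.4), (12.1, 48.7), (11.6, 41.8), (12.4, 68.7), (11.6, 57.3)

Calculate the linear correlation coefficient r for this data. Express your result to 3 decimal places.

n = 6, Σx = 69.3, Σy = 320, Σx² = 809.05, Σy² = 18012.68, Σxy = 3649.65
nΣxy − ΣxΣy = 21897.9 − 22176 = -278.1
nΣx² − (Σx)² = 4854.3 − 4802.49 = 51.81; nΣy² − (Σy)² = 108076.08 − 102400 = 5676.08
r = -278.1 / √(51.81 × 5676.08) = -278.1 / 542.2893 ≈ -0.513

-0.513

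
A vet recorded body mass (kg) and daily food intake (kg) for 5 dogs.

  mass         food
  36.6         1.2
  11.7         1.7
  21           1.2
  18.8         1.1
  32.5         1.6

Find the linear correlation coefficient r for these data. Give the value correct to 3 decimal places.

n = 5, Σx = 120.6, Σy = 6.8, Σx² = 3327.14, Σy² = 9.54, Σxy = 161.69
nΣxy − ΣxΣy = 808.45 − 820.08 = -11.63
nΣx² − (Σx)² = 16635.7 − 14544.36 = 2091.34; nΣy² − (Σy)² = 47.7 − 46.24 = 1.46
r = -11.63 / √(2091.34 × 1.46) = -11.63 / 55.2572 ≈ -0.210

-0.210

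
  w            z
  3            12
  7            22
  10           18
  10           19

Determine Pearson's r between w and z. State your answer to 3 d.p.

n = 4, Σw = 30, Σz = 71, Σw² = 258, Σz² = 1313, Σwz = 560
nΣwz − ΣwΣz = 2240 − 2130 = 110
nΣw² − (Σw)² = 1032 − 900 = 132; nΣz² − (Σz)² = 5252 − 5041 = 211
r = 110 / √(132 × 211) = 110 / 166.8892 ≈ 0.659

0.659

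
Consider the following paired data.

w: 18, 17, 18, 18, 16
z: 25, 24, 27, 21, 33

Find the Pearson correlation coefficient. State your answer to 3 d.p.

n = 5, Σw = 87, Σz = 130, Σw² = 1517, Σz² = 3460, Σwz = 2250
nΣwz − ΣwΣz = 11250 − 11310 = -60
nΣw² − (Σw)² = 7585 − 7569 = 16; nΣz² − (Σz)² = 17300 − 16900 = 400
r = -60 / √(16 × 400) = -60 / 80.0000 ≈ -0.750

-0.750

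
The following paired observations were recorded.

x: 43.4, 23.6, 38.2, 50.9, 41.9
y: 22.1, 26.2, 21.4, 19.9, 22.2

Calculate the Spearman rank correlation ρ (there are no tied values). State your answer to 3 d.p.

Rank x: 4, 1, 2, 5, 3
Rank y: 3, 5, 2, 1, 4
d = rank(x) − rank(y): 1, -4, 0, 4, -1; Σd² = 34
ρ = 1 − 6Σd² / [n(n²−1)] = 1 − 6×34 / (5×24) = 1 − 204/120 ≈ -0.700

-0.700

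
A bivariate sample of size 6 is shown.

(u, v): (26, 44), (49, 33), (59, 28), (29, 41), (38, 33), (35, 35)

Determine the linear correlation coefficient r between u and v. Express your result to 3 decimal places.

n = 6, Σu = 236, Σv = 214, Σu² = 10068, Σv² = 7804, Σuv = 8081
nΣuv − ΣuΣv = 48486 − 50504 = -2018
nΣu² − (Σu)² = 60408 − 55696 = 4712; nΣv² − (Σv)² = 46824 − 45796 = 1028
r = -2018 / √(4712 × 1028) = -2018 / 2200.8944 ≈ -0.917

-0.917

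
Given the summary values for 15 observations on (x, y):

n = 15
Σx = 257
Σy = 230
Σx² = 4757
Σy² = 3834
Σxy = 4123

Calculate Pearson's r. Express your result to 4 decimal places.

0.5530

r = (nΣxy − ΣxΣy) / √[(nΣx² − (Σx)²)(nΣy² − (Σy)²)]
Numerator: 15×4123 − 257×230 = 2735
Denominator: √[(71355 − 66049)(57510 − 52900)] = √[5306 × 4610] = 4945.7719
r = 2735 / 4945.7719 ≈ 0.5530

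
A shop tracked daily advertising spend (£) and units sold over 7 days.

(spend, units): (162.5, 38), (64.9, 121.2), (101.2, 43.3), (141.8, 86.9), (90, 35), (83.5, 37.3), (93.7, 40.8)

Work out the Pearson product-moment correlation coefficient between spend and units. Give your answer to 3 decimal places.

n = 7, Σx = 737.6, Σy = 402.5, Σx² = 84818.88, Σy² = 29840.87, Σxy = 40832.77
nΣxy − ΣxΣy = 285829.39 − 296884 = -11054.61
nΣx² − (Σx)² = 593732.16 − 544053.76 = 49678.4; nΣy² − (Σy)² = 208886.09 − 162006.25 = 46879.84
r = -11054.61 / √(49678.4 × 46879.84) = -11054.61 / 48258.8380 ≈ -0.229

-0.229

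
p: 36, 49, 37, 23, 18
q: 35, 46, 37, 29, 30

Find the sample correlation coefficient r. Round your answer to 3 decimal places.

n = 5, Σp = 163, Σq = 177, Σp² = 5919, Σq² = 6451, Σpq = 6090
nΣpq − ΣpΣq = 30450 − 28851 = 1599
nΣp² − (Σp)² = 29595 − 26569 = 3026; nΣq² − (Σq)² = 32255 − 31329 = 926
r = 1599 / √(3026 × 926) = 1599 / 1673.9403 ≈ 0.955

0.955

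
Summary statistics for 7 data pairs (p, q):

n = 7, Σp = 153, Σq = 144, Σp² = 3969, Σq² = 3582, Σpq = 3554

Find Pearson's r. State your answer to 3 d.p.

r = (nΣpq − ΣpΣq) / √[(nΣp² − (Σp)²)(nΣq² − (Σq)²)]
Numerator: 7×3554 − 153×144 = 2846
Denominator: √[(27783 − 23409)(25074 − 20736)] = √[4374 × 4338] = 4355.9628
r = 2846 / 4355.9628 ≈ 0.653

0.653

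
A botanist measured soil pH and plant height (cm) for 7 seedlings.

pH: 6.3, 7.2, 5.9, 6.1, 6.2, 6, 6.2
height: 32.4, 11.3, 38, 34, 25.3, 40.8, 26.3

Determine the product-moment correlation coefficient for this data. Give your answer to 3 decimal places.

n = 7, Σx = 43.9, Σy = 208.1, Σx² = 276.43, Σy² = 6773.87, Σxy = 1281.8
nΣxy − ΣxΣy = 8972.6 − 9135.59 = -162.99
nΣx² − (Σx)² = 1935.01 − 1927.21 = 7.8; nΣy² − (Σy)² = 47417.09 − 43305.61 = 4111.48
r = -162.99 / √(7.8 × 4111.48) = -162.99 / 179.0797 ≈ -0.910

-0.910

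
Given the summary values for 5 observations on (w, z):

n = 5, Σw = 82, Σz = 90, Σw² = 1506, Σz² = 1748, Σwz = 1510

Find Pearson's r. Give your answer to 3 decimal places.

0.237

r = (nΣwz − ΣwΣz) / √[(nΣw² − (Σw)²)(nΣz² − (Σz)²)]
Numerator: 5×1510 − 82×90 = 170
Denominator: √[(7530 − 6724)(8740 − 8100)] = √[806 × 640] = 718.2200
r = 170 / 718.2200 ≈ 0.237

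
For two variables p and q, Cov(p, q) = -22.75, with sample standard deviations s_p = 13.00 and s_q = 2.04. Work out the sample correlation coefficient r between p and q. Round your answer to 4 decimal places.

-0.8578

r = Cov(p,q) / (s_p · s_q) = -22.75 / (13.00 × 2.04)
  = -22.75 / 26.5200 ≈ -0.8578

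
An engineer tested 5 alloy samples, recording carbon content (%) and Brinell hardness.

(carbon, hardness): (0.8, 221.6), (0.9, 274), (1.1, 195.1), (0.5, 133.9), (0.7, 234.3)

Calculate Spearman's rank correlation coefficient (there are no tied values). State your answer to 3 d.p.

0.300

Rank carbon: 3, 4, 5, 1, 2
Rank hardness: 3, 5, 2, 1, 4
d = rank(carbon) − rank(hardness): 0, -1, 3, 0, -2; Σd² = 14
ρ = 1 − 6Σd² / [n(n²−1)] = 1 − 6×14 / (5×24) = 1 − 84/120 ≈ 0.300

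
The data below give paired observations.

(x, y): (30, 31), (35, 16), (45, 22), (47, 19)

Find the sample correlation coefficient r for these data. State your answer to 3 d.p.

n = 4, Σx = 157, Σy = 88, Σx² = 6359, Σy² = 2062, Σxy = 3373
nΣxy − ΣxΣy = 13492 − 13816 = -324
nΣx² − (Σx)² = 25436 − 24649 = 787; nΣy² − (Σy)² = 8248 − 7744 = 504
r = -324 / √(787 × 504) = -324 / 629.8000 ≈ -0.514

-0.514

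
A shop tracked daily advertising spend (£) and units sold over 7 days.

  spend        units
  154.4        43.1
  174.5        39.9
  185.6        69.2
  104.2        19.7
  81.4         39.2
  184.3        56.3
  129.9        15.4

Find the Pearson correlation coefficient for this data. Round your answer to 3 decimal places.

n = 7, Σx = 1014.3, Σy = 282.8, Σx² = 157061.07, Σy² = 13569.84, Σxy = 44080.88
nΣxy − ΣxΣy = 308566.16 − 286844.04 = 21722.12
nΣx² − (Σx)² = 1099427.49 − 1028804.49 = 70623; nΣy² − (Σy)² = 94988.88 − 79975.84 = 15013.04
r = 21722.12 / √(70623 × 15013.04) = 21722.12 / 32561.7248 ≈ 0.667

0.667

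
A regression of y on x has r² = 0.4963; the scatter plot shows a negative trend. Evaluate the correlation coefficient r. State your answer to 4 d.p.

|r| = √0.4963 = 0.7045
The association is negative, so r = −0.7045.

-0.7045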